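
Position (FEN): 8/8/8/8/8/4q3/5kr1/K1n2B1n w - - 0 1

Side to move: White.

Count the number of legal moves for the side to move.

White to move; king on a1.
In check: no.
Legal moves: Ba6, Bb5, Bc4, Bd3, Bxg2, Be2, Kb2, Kb1.
Count: 8.

8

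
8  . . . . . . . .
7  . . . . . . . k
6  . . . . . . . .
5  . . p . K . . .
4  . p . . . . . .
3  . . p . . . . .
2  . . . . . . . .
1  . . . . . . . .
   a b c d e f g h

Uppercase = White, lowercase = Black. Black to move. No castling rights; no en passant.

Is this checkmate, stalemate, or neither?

Black to move; black king on h7.
In check: no.
Legal moves for Black: Kh8, Kg8, Kg7, Kh6, Kg6, c4, b3, c2.
Black has 8 legal moves and is not in check → neither.

neither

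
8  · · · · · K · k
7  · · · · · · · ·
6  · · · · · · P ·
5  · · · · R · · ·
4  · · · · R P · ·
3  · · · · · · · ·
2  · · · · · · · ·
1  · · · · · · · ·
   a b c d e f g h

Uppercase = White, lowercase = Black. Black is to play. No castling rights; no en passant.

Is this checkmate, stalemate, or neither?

stalemate

Black to move; black king on h8.
In check: no.
King squares — g7: attacked by Kf8; h7: attacked by Pg6; g8: attacked by Kf8.
Legal moves for Black: none.
Not in check and no legal moves → stalemate.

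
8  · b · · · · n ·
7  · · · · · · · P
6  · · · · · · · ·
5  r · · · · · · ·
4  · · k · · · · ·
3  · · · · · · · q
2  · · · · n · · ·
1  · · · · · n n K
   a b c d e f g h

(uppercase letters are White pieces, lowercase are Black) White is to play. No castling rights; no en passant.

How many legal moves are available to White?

White to move; king on h1.
In check: yes, from the black queen on h3.
Legal moves: none.
Count: 0.

0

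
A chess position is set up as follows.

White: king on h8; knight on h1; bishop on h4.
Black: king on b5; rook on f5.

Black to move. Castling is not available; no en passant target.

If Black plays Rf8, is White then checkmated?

no

After Rf8: white king on h8; in check: yes, from the black rook on f8.
White has 2 legal replies: Kh7, Kg7.
In check but a legal move exists → not checkmate.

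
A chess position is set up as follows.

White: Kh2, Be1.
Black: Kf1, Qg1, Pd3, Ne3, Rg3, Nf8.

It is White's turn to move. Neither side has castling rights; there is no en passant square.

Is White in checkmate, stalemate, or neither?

checkmate

White to move; white king on h2.
In check: yes, from the black queen on g1.
King squares — g1: attacked by Kf1; h1: attacked by Qg1; g2: attacked by Kf1; g3: attacked by Qg1; h3: attacked by Rg3.
Legal moves for White: none.
In check with no legal moves → checkmate.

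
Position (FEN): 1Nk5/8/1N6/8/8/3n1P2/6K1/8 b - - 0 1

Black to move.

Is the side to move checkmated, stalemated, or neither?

neither

Black to move; black king on c8.
In check: yes, from the white knight on b6.
Legal moves for Black: Kd8, Kxb8, Kc7, Kb7.
Black is in check but has 4 legal moves → neither.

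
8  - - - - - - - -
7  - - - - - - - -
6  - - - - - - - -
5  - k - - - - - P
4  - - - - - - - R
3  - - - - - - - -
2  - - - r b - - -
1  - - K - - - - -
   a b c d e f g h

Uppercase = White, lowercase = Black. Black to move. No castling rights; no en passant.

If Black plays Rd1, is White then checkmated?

After Rd1: white king on c1; in check: yes, from the black rook on d1.
White has 2 legal replies: Kc2, Kb2.
In check but a legal move exists → not checkmate.

no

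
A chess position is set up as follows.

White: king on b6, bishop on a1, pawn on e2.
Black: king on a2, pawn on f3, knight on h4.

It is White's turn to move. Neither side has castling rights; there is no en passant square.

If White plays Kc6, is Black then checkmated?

After Kc6: black king on a2; in check: no.
Black is not in check, so this cannot be checkmate.

no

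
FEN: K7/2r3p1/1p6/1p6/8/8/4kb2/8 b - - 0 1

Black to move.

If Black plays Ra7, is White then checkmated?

no

After Ra7: white king on a8; in check: yes, from the black rook on a7.
White has 2 legal replies: Kb8, Kxa7.
In check but a legal move exists → not checkmate.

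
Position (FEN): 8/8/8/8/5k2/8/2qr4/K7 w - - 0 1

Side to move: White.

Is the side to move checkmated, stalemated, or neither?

White to move; white king on a1.
In check: no.
King squares — b1: attacked by Qc2; a2: attacked by Qc2; b2: attacked by Qc2.
Legal moves for White: none.
Not in check and no legal moves → stalemate.

stalemate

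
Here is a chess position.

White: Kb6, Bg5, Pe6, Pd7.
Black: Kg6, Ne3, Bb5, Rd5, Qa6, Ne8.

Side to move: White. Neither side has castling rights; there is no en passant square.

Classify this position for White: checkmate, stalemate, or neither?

checkmate

White to move; white king on b6.
In check: yes, from the black queen on a6.
King squares — a5: attacked by Qa6; b5: attacked by Rd5; c5: attacked by Rd5; a6: attacked by Bb5; c6: attacked by Bb5; a7: attacked by Qa6; b7: attacked by Qa6; c7: attacked by Ne8.
Legal moves for White: none.
In check with no legal moves → checkmate.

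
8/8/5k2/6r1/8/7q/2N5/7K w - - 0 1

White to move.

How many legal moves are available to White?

0

White to move; king on h1.
In check: yes, from the black queen on h3.
Legal moves: none.
Count: 0.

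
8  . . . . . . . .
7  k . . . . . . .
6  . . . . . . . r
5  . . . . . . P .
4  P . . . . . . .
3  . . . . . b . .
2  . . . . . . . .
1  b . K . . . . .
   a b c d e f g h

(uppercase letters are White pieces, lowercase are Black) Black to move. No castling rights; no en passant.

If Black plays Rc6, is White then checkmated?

no

After Rc6: white king on c1; in check: yes, from the black rook on c6.
White has 2 legal replies: Kd2, Kb1.
In check but a legal move exists → not checkmate.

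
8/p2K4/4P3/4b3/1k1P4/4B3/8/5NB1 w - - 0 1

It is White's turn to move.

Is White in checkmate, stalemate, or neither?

neither

White to move; white king on d7.
In check: no.
Legal moves for White include: Ke8, Kd8, Kc8, Ke7, Kc6, Bh6, Bg5, Bf4, Bef2, Bd2+, Bc1, Bh2, Bgf2, Ng3, Nh2, Nd2, dxe5, e7, ... (list truncated; more exist).
White has legal moves and is not in check → neither.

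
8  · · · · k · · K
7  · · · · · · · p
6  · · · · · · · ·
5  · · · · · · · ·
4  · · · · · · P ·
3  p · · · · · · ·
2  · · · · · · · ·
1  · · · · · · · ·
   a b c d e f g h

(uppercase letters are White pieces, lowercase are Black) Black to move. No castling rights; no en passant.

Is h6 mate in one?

no

After h6: white king on h8; in check: no.
White is not in check, so this cannot be checkmate.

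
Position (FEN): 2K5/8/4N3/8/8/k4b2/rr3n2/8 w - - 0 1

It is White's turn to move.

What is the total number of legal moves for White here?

11

White to move; king on c8.
In check: no.
Legal moves: Kd8, Kd7, Kc7, Nf8, Nd8, Ng7, Nc7, Ng5, Nc5, Nf4, Nd4.
Count: 11.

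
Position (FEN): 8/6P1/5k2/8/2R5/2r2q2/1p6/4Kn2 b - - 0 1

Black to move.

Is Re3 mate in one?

yes

After Re3: white king on e1; in check: yes, from the black rook on e3.
King squares — d1: attacked by Qf3; f1: attacked by Qf3; d2: attacked by Nf1; e2: attacked by Re3; f2: attacked by Qf3.
White has no legal moves → checkmate.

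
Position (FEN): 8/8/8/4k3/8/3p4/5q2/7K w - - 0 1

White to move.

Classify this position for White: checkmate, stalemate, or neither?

stalemate

White to move; white king on h1.
In check: no.
King squares — g1: attacked by Qf2; g2: attacked by Qf2; h2: attacked by Qf2.
Legal moves for White: none.
Not in check and no legal moves → stalemate.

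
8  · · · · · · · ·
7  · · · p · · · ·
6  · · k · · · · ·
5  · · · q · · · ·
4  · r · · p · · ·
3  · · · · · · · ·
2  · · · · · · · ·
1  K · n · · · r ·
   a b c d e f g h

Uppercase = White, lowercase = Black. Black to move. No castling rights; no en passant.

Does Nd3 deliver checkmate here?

After Nd3: white king on a1; in check: yes, from the black rook on g1.
King squares — b1: attacked by Rg1; a2: attacked by Qd5; b2: attacked by Nd3.
White has no legal moves → checkmate.

yes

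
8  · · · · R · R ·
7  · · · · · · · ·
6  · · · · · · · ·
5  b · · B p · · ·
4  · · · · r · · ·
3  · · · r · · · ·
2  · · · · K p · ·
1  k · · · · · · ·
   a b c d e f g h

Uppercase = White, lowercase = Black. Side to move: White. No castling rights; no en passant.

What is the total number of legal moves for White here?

White to move; king on e2.
In check: yes, from the black rook on e4.
Legal moves: Kxd3, Kxf2, Kf1, Bxe4.
Count: 4.

4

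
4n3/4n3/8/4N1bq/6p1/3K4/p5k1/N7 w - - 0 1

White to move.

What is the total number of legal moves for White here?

15

White to move; king on d3.
In check: no.
Legal moves: Nf7, Nd7, Ng6, Nc6, Nxg4, Nc4, Nf3, Ke4, Kd4, Kc4, Kc3, Ke2, Kc2, Nb3, Nc2.
Count: 15.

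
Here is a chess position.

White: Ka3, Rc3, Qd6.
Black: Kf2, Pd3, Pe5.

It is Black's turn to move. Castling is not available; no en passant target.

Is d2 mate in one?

After d2: white king on a3; in check: no.
White is not in check, so this cannot be checkmate.

no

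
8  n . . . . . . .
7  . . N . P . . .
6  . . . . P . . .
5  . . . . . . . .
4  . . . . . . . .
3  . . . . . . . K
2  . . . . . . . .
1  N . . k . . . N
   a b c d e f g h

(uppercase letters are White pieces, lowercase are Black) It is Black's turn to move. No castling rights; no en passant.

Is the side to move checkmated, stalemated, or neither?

Black to move; black king on d1.
In check: no.
Legal moves for Black: Nxc7, Nb6, Ke2, Kd2, Ke1, Kc1.
Black has 6 legal moves and is not in check → neither.

neither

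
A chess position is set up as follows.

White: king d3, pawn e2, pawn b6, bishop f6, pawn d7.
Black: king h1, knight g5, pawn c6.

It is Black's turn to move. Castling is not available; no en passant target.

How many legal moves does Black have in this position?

Black to move; king on h1.
In check: no.
Legal moves: Nh7, Nf7, Ne6, Ne4, Nh3, Nf3, Kh2, Kg2, Kg1, c5.
Count: 10.

10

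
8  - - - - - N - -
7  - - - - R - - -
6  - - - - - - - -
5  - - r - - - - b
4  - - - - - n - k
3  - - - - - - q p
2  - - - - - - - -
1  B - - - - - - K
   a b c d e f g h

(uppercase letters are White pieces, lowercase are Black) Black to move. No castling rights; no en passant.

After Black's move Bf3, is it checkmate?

After Bf3: white king on h1; in check: yes, from the black bishop on f3.
King squares — g1: attacked by Qg3; g2: attacked by Bf3; h2: attacked by Qg3.
White has no legal moves → checkmate.

yes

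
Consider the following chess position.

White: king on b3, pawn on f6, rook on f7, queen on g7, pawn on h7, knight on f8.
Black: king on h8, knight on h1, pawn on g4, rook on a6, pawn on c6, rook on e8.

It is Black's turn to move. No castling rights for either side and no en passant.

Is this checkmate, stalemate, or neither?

checkmate

Black to move; black king on h8.
In check: yes, from the white queen on g7.
King squares — g7: attacked by Pf6; h7: attacked by Qg7; g8: attacked by Qg7.
Legal moves for Black: none.
In check with no legal moves → checkmate.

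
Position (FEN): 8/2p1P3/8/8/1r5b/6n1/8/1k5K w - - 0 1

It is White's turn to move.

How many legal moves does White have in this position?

White to move; king on h1.
In check: yes, from the black knight on g3.
Legal moves: Kh2, Kg2, Kg1.
Count: 3.

3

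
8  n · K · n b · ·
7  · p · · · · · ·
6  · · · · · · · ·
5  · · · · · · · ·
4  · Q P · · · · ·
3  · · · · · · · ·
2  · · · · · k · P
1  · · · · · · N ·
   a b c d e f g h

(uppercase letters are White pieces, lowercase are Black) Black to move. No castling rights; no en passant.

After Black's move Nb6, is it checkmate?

After Nb6: white king on c8; in check: yes, from the black knight on b6.
White has 4 legal replies: Kd8, Kb8, Kxb7, Qxb6+.
In check but a legal move exists → not checkmate.

no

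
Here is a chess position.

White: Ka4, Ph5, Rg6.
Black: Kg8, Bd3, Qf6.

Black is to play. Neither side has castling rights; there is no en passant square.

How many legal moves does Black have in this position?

7

Black to move; king on g8.
In check: yes, from the white rook on g6.
Legal moves: Kh8, Kf8, Kh7, Kf7, Qg7, Qxg6, Bxg6.
Count: 7.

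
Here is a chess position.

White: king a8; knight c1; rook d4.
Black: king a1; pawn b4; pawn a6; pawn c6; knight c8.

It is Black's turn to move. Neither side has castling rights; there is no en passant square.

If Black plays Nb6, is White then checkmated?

no

After Nb6: white king on a8; in check: yes, from the black knight on b6.
White has 3 legal replies: Kb8, Kb7, Ka7.
In check but a legal move exists → not checkmate.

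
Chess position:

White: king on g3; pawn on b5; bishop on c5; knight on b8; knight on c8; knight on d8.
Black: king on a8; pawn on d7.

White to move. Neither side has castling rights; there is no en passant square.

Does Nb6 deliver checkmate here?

no

After Nb6: black king on a8; in check: yes, from the white knight on b6.
Black has 2 legal replies: Kxb8, Ka7.
In check but a legal move exists → not checkmate.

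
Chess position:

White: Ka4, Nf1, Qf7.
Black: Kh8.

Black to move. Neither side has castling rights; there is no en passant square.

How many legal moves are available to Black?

Black to move; king on h8.
In check: no.
Legal moves: none.
Count: 0.

0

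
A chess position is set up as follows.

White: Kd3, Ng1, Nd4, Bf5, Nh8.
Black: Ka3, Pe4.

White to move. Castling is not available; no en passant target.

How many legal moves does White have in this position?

8

White to move; king on d3.
In check: yes, from the black pawn on e4.
Legal moves: Kxe4, Kc4, Ke3, Kc3, Ke2, Kd2, Kc2, Bxe4.
Count: 8.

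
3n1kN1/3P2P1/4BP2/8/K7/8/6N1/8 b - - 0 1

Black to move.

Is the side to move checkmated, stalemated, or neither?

checkmate

Black to move; black king on f8.
In check: yes, from the white pawn on g7.
King squares — e7: attacked by Pf6; f7: attacked by Be6; g7: attacked by Pf6; e8: attacked by Pd7; g8: attacked by Be6.
Legal moves for Black: none.
In check with no legal moves → checkmate.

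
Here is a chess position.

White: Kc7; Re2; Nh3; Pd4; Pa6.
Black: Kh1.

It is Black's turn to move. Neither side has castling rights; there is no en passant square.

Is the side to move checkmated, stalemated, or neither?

Black to move; black king on h1.
In check: no.
King squares — g1: attacked by Nh3; g2: attacked by Re2; h2: attacked by Re2.
Legal moves for Black: none.
Not in check and no legal moves → stalemate.

stalemate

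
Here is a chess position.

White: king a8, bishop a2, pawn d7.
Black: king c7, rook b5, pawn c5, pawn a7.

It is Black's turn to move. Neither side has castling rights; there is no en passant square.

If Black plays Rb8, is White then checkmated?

no

After Rb8: white king on a8; in check: yes, from the black rook on b8.
White has 1 legal reply: Kxa7.
In check but a legal move exists → not checkmate.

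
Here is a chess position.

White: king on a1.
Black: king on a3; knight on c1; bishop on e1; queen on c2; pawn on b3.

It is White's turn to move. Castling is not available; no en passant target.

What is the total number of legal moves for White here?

White to move; king on a1.
In check: no.
Legal moves: none.
Count: 0.

0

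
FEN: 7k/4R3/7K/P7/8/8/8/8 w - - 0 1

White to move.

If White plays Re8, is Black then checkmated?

yes

After Re8: black king on h8; in check: yes, from the white rook on e8.
King squares — g7: attacked by Kh6; h7: attacked by Kh6; g8: attacked by Re8.
Black has no legal moves → checkmate.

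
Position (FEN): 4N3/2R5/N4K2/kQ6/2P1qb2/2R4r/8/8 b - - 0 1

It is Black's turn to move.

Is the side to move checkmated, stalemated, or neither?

Black to move; black king on a5.
In check: yes, from the white queen on b5.
King squares — a4: attacked by Qb5; b4: attacked by Qb5; b5: attacked by Pc4; a6: attacked by Qb5; b6: attacked by Qb5.
Legal moves for Black: none.
In check with no legal moves → checkmate.

checkmate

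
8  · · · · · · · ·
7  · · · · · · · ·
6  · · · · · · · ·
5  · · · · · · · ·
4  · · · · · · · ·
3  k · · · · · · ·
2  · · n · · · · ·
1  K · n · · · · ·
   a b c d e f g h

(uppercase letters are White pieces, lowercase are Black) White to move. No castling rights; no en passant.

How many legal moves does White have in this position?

1

White to move; king on a1.
In check: yes, from the black knight on c2.
Legal moves: Kb1.
Count: 1.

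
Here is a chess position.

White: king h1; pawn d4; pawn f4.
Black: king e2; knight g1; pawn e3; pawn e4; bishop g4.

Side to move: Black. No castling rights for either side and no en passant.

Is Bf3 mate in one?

After Bf3: white king on h1; in check: yes, from the black bishop on f3.
White has 2 legal replies: Kh2, Kxg1.
In check but a legal move exists → not checkmate.

no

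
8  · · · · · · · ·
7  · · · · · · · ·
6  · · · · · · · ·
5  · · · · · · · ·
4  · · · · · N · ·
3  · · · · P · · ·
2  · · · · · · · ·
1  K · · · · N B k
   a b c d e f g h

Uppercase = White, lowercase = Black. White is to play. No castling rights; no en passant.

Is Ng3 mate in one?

no

After Ng3: black king on h1; in check: yes, from the white knight on g3.
Black has 1 legal reply: Kxg1.
In check but a legal move exists → not checkmate.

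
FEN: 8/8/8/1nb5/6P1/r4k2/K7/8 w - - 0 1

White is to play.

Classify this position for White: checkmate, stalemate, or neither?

White to move; white king on a2.
In check: yes, from the black rook on a3.
Legal moves for White: Kb2, Kb1.
White is in check but has 2 legal moves → neither.

neither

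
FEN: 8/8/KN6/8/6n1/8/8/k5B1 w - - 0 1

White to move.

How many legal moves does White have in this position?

White to move; king on a6.
In check: no.
Legal moves: Nc8, Na8, Nd7, Nd5, Nc4, Na4, Kb7, Ka7, Kb5, Ka5, Bc5, Bd4+, Be3, Bh2, Bf2.
Count: 15.

15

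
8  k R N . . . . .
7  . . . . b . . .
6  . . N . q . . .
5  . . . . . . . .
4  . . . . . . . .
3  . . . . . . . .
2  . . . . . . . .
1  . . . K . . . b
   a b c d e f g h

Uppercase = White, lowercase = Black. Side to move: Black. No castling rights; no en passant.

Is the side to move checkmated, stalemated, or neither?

checkmate

Black to move; black king on a8.
In check: yes, from the white rook on b8.
King squares — a7: attacked by Nc6; b7: attacked by Rb8; b8: attacked by Nc6.
Legal moves for Black: none.
In check with no legal moves → checkmate.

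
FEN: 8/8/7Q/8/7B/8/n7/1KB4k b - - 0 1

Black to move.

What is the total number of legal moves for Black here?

Black to move; king on h1.
In check: no.
Legal moves: Nb4, Nc3+, Nxc1, Kh2, Kg2, Kg1.
Count: 6.

6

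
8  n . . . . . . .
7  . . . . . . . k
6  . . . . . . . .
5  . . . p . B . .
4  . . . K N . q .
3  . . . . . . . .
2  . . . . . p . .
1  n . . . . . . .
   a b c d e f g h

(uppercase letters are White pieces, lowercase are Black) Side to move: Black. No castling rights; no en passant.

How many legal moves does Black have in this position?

Black to move; king on h7.
In check: yes, from the white bishop on f5.
Legal moves: Kh8, Kg8, Kg7, Kh6, Qg6, Qxf5.
Count: 6.

6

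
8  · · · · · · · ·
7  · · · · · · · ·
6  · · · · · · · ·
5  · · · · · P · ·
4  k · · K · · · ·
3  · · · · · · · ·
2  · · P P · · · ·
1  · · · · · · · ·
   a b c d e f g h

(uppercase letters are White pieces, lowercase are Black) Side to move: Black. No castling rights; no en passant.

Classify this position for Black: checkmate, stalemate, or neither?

neither

Black to move; black king on a4.
In check: no.
Legal moves for Black: Kb5, Ka5, Kb4, Ka3.
Black has 4 legal moves and is not in check → neither.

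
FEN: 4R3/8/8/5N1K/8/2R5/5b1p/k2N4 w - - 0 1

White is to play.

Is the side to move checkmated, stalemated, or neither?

White to move; white king on h5.
In check: no.
Legal moves for White include: Rh8, Rg8, Rf8, Rd8, Rec8, Rb8, Ra8+, Re7, Re6, Re5, Re4, Ree3, Re2, Re1, Kh6, Kg6, Kg5, Kg4, ... (list truncated; more exist).
White has legal moves and is not in check → neither.

neither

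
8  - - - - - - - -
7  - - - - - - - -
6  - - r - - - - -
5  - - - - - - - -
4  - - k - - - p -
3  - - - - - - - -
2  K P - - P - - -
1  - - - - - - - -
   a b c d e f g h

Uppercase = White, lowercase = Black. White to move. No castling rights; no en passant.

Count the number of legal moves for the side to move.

7

White to move; king on a2.
In check: no.
Legal moves: Ka3, Kb1, Ka1, e3, b3+, e4, b4.
Count: 7.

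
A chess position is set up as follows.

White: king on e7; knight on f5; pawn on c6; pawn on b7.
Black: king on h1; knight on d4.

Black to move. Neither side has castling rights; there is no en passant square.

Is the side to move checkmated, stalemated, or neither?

Black to move; black king on h1.
In check: no.
Legal moves for Black: Ne6, Nxc6+, Nxf5+, Nb5, Nf3, Nb3, Ne2, Nc2, Kh2, Kg2, Kg1.
Black has 11 legal moves and is not in check → neither.

neither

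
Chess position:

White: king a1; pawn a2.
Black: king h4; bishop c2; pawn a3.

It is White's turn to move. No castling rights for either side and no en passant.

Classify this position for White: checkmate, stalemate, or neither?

stalemate

White to move; white king on a1.
In check: no.
King squares — b1: attacked by Bc2; a2: own pawn; b2: attacked by Pa3.
Legal moves for White: none.
Not in check and no legal moves → stalemate.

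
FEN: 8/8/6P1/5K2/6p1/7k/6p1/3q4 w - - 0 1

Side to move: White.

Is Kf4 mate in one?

no

After Kf4: black king on h3; in check: no.
Black is not in check, so this cannot be checkmate.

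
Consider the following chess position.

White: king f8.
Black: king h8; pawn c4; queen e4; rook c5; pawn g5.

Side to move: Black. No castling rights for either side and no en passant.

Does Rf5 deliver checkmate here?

yes

After Rf5: white king on f8; in check: yes, from the black rook on f5.
King squares — e7: attacked by Qe4; f7: attacked by Rf5; g7: attacked by Kh8; e8: attacked by Qe4; g8: attacked by Kh8.
White has no legal moves → checkmate.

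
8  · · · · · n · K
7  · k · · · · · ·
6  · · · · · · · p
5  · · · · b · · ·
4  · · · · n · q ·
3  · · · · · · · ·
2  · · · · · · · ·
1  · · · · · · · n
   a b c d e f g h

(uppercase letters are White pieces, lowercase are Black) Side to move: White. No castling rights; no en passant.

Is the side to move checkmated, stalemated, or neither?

checkmate

White to move; white king on h8.
In check: yes, from the black bishop on e5.
King squares — g7: attacked by Qg4; h7: attacked by Nf8; g8: attacked by Qg4.
Legal moves for White: none.
In check with no legal moves → checkmate.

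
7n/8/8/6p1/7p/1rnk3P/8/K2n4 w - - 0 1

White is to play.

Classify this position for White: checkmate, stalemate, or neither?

White to move; white king on a1.
In check: no.
King squares — b1: attacked by Rb3; a2: attacked by Nc3; b2: attacked by Nd1.
Legal moves for White: none.
Not in check and no legal moves → stalemate.

stalemate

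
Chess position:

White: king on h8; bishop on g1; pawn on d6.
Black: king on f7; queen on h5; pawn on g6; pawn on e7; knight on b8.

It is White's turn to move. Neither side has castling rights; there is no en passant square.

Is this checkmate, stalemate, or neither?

checkmate

White to move; white king on h8.
In check: yes, from the black queen on h5.
King squares — g7: attacked by Kf7; h7: attacked by Qh5; g8: attacked by Kf7.
Legal moves for White: none.
In check with no legal moves → checkmate.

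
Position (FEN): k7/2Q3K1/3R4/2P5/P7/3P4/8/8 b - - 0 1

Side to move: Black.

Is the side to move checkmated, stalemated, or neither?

stalemate

Black to move; black king on a8.
In check: no.
King squares — a7: attacked by Qc7; b7: attacked by Qc7; b8: attacked by Qc7.
Legal moves for Black: none.
Not in check and no legal moves → stalemate.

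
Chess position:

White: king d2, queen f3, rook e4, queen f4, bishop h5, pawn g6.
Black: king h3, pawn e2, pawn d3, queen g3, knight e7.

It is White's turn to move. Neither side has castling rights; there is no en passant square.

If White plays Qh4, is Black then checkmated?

yes

After Qh4: black king on h3; in check: yes, from the white queen on h4.
King squares — g2: attacked by Qf3; h2: attacked by Qh4; g3: own queen; g4: attacked by Qf3; h4: attacked by Re4.
Black has no legal moves → checkmate.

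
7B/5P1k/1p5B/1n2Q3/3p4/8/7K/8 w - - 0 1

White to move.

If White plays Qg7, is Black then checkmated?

yes

After Qg7: black king on h7; in check: yes, from the white queen on g7.
King squares — g6: attacked by Qg7; h6: attacked by Qg7; g7: attacked by Bh6; g8: attacked by Pf7; h8: attacked by Qg7.
Black has no legal moves → checkmate.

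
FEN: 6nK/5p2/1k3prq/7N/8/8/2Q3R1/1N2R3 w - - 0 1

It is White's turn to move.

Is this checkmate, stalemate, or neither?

White to move; white king on h8.
In check: yes, from the black queen on h6.
King squares — g7: attacked by Rg6; h7: attacked by Qh6; g8: attacked by Rg6.
Legal moves for White: none.
In check with no legal moves → checkmate.

checkmate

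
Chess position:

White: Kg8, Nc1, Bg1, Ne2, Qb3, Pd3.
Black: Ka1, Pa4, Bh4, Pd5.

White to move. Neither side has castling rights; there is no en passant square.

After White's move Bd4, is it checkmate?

After Bd4: black king on a1; in check: yes, from the white bishop on d4.
King squares — b1: attacked by Qb3; a2: attacked by Nc1; b2: attacked by Qb3.
Black has no legal moves → checkmate.

yes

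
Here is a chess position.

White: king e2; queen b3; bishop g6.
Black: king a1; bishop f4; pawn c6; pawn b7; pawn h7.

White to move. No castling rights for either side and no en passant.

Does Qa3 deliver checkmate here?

After Qa3: black king on a1; in check: yes, from the white queen on a3.
King squares — b1: attacked by Bg6; a2: attacked by Qa3; b2: attacked by Qa3.
Black has no legal moves → checkmate.

yes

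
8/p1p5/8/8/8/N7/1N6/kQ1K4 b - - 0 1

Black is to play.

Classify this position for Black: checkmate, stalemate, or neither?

Black to move; black king on a1.
In check: yes, from the white queen on b1.
King squares — b1: attacked by Na3; a2: attacked by Qb1; b2: attacked by Qb1.
Legal moves for Black: none.
In check with no legal moves → checkmate.

checkmate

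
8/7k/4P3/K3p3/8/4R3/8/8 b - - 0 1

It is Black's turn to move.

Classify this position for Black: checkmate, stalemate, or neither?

Black to move; black king on h7.
In check: no.
Legal moves for Black: Kh8, Kg8, Kg7, Kh6, Kg6, e4.
Black has 6 legal moves and is not in check → neither.

neither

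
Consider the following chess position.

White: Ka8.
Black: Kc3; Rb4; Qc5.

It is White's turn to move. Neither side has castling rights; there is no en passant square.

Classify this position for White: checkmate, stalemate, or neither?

stalemate

White to move; white king on a8.
In check: no.
King squares — a7: attacked by Qc5; b7: attacked by Rb4; b8: attacked by Rb4.
Legal moves for White: none.
Not in check and no legal moves → stalemate.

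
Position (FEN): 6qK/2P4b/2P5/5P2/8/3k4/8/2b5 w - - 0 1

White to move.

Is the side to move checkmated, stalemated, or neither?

checkmate

White to move; white king on h8.
In check: yes, from the black queen on g8.
King squares — g7: attacked by Qg8; h7: attacked by Qg8; g8: attacked by Bh7.
Legal moves for White: none.
In check with no legal moves → checkmate.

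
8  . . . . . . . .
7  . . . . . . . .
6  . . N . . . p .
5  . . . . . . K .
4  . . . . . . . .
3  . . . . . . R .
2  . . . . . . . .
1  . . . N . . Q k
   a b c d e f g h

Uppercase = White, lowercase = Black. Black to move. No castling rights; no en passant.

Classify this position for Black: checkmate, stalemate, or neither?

Black to move; black king on h1.
In check: yes, from the white queen on g1.
King squares — g1: attacked by Rg3; g2: attacked by Qg1; h2: attacked by Qg1.
Legal moves for Black: none.
In check with no legal moves → checkmate.

checkmate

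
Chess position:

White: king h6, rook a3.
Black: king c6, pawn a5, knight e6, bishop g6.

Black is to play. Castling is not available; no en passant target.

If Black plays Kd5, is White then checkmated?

After Kd5: white king on h6; in check: no.
White is not in check, so this cannot be checkmate.

no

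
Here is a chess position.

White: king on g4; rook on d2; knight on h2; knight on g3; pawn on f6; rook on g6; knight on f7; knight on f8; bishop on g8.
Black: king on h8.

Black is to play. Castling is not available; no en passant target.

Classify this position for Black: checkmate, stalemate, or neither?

checkmate

Black to move; black king on h8.
In check: yes, from the white knight on f7.
King squares — g7: attacked by Pf6; h7: attacked by Nf8; g8: attacked by Rg6.
Legal moves for Black: none.
In check with no legal moves → checkmate.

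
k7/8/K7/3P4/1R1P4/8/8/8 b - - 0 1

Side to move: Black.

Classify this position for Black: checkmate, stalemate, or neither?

Black to move; black king on a8.
In check: no.
King squares — a7: attacked by Ka6; b7: attacked by Rb4; b8: attacked by Rb4.
Legal moves for Black: none.
Not in check and no legal moves → stalemate.

stalemate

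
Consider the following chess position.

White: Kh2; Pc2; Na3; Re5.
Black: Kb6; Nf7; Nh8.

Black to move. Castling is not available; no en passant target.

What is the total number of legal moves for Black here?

Black to move; king on b6.
In check: no.
Legal moves: Ng6, Nd8, Nh6, Nd6, Ng5, Nxe5, Kc7, Kb7, Ka7, Kc6, Ka6.
Count: 11.

11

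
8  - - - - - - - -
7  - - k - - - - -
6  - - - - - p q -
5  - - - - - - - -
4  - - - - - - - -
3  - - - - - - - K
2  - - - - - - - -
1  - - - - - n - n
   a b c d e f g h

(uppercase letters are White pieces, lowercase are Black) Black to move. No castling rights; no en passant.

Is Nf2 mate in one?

no

After Nf2: white king on h3; in check: yes, from the black knight on f2.
White has 1 legal reply: Kh4.
In check but a legal move exists → not checkmate.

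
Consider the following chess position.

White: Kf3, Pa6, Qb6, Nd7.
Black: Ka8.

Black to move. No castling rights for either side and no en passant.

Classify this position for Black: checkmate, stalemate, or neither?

stalemate

Black to move; black king on a8.
In check: no.
King squares — a7: attacked by Qb6; b7: attacked by Pa6; b8: attacked by Qb6.
Legal moves for Black: none.
Not in check and no legal moves → stalemate.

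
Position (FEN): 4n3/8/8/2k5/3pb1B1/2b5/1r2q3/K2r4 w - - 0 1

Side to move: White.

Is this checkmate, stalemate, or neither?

White to move; white king on a1.
In check: yes, from the black rook on d1.
King squares — b1: attacked by Rd1; a2: attacked by Rb2; b2: attacked by Qe2.
Legal moves for White: none.
In check with no legal moves → checkmate.

checkmate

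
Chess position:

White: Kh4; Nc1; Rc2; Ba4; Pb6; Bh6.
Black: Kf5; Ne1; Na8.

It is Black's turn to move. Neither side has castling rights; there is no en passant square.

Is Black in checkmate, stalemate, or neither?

neither

Black to move; black king on f5.
In check: no.
Legal moves for Black: Nc7, Nxb6, Kg6, Kf6, Ke6, Ke5, Ke4, Nf3+, Nd3, Ng2+, Nxc2.
Black has 11 legal moves and is not in check → neither.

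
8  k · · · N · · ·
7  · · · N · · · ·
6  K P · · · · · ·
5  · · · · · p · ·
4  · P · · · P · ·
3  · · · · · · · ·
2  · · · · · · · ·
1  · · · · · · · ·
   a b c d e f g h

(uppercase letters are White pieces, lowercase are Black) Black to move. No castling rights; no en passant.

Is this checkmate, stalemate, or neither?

stalemate

Black to move; black king on a8.
In check: no.
King squares — a7: attacked by Ka6; b7: attacked by Ka6; b8: attacked by Nd7.
Legal moves for Black: none.
Not in check and no legal moves → stalemate.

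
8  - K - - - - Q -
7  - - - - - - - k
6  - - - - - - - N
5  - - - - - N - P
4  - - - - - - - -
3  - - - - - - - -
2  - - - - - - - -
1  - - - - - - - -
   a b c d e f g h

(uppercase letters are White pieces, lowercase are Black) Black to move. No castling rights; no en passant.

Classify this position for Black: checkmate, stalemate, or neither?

Black to move; black king on h7.
In check: yes, from the white queen on g8.
King squares — g6: attacked by Ph5; h6: attacked by Nf5; g7: attacked by Nf5; g8: attacked by Nh6; h8: attacked by Qg8.
Legal moves for Black: none.
In check with no legal moves → checkmate.

checkmate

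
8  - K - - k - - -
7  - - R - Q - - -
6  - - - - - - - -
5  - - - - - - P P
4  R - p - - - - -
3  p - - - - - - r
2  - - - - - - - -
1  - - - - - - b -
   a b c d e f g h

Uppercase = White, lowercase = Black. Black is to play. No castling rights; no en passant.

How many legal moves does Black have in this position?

0

Black to move; king on e8.
In check: yes, from the white queen on e7.
Legal moves: none.
Count: 0.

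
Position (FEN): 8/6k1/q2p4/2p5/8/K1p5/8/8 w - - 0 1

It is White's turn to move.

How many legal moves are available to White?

1

White to move; king on a3.
In check: yes, from the black queen on a6.
Legal moves: Kb3.
Count: 1.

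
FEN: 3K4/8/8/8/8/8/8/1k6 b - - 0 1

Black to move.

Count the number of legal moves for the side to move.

Black to move; king on b1.
In check: no.
Legal moves: Kc2, Kb2, Ka2, Kc1, Ka1.
Count: 5.

5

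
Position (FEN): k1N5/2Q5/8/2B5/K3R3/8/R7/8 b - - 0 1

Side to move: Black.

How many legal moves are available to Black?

Black to move; king on a8.
In check: no.
Legal moves: none.
Count: 0.

0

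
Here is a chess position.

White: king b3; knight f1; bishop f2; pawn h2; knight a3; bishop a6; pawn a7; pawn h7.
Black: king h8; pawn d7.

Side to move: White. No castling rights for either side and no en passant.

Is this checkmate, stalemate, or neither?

White to move; white king on b3.
In check: no.
Legal moves for White include: Bc8, Bb7, Bb5, Bc4, Bd3, Be2, Kc4, Kb4, Ka4, Kc3, Kc2, Kb2, Ka2, Nb5, Nc4, Nc2, Nb1, Bb6, ... (list truncated; more exist).
White has legal moves and is not in check → neither.

neither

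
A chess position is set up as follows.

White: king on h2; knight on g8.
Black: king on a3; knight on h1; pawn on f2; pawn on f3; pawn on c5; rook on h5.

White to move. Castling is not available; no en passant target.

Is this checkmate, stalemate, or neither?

checkmate

White to move; white king on h2.
In check: yes, from the black rook on h5.
King squares — g1: attacked by Pf2; h1: attacked by Rh5; g2: attacked by Pf3; g3: attacked by Nh1; h3: attacked by Rh5.
Legal moves for White: none.
In check with no legal moves → checkmate.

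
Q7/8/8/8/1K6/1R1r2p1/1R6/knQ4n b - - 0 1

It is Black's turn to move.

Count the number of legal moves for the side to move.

0

Black to move; king on a1.
In check: yes, from the white queen on a8.
Legal moves: none.
Count: 0.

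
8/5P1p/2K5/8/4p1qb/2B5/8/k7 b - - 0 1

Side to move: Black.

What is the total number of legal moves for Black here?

2

Black to move; king on a1.
In check: yes, from the white bishop on c3.
Legal moves: Ka2, Kb1.
Count: 2.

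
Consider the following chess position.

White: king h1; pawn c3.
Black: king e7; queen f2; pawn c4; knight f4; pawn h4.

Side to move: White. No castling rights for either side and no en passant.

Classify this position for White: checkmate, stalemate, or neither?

stalemate

White to move; white king on h1.
In check: no.
King squares — g1: attacked by Qf2; g2: attacked by Qf2; h2: attacked by Qf2.
Legal moves for White: none.
Not in check and no legal moves → stalemate.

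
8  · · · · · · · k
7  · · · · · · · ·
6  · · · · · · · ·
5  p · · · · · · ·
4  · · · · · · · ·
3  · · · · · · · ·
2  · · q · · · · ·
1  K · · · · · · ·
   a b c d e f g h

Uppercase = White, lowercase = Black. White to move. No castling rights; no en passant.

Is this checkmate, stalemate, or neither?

White to move; white king on a1.
In check: no.
King squares — b1: attacked by Qc2; a2: attacked by Qc2; b2: attacked by Qc2.
Legal moves for White: none.
Not in check and no legal moves → stalemate.

stalemate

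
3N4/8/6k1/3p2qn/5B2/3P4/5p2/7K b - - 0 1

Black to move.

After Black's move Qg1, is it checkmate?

yes

After Qg1: white king on h1; in check: yes, from the black queen on g1.
King squares — g1: attacked by Pf2; g2: attacked by Qg1; h2: attacked by Qg1.
White has no legal moves → checkmate.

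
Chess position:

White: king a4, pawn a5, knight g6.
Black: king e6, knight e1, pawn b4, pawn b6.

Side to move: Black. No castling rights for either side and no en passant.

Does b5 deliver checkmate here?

After b5: white king on a4; in check: yes, from the black pawn on b5.
White has 3 legal replies: Kxb5, Kxb4, Kb3.
In check but a legal move exists → not checkmate.

no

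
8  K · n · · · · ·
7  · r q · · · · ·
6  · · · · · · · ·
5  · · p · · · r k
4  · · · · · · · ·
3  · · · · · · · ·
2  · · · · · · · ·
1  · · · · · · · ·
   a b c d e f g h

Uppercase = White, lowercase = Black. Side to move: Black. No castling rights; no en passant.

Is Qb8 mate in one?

yes

After Qb8: white king on a8; in check: yes, from the black queen on b8.
King squares — a7: attacked by Rb7; b7: attacked by Qb8; b8: attacked by Rb7.
White has no legal moves → checkmate.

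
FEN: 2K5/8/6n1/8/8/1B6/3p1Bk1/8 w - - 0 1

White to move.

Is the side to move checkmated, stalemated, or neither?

White to move; white king on c8.
In check: no.
Legal moves for White include: Kd8, Kb8, Kd7, Kc7, Kb7, Bg8, Bf7, Be6, Bd5+, Bc4, Ba4, Bc2, Ba2, Bd1, Ba7, Bb6, Bc5, Bh4, ... (list truncated; more exist).
White has legal moves and is not in check → neither.

neither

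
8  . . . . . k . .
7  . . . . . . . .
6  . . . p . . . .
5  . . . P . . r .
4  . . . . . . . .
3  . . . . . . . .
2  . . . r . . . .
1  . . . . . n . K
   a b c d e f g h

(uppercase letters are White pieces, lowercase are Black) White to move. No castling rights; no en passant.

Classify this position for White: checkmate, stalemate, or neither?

White to move; white king on h1.
In check: no.
King squares — g1: attacked by Rg5; g2: attacked by Rd2; h2: attacked by Nf1.
Legal moves for White: none.
Not in check and no legal moves → stalemate.

stalemate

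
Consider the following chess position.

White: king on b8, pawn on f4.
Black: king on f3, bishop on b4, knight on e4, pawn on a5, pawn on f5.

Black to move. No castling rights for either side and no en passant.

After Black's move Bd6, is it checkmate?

no

After Bd6: white king on b8; in check: yes, from the black bishop on d6.
White has 4 legal replies: Kc8, Ka8, Kb7, Ka7.
In check but a legal move exists → not checkmate.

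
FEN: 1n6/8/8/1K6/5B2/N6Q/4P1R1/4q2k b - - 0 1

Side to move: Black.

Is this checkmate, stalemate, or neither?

Black to move; black king on h1.
In check: yes, from the white queen on h3.
King squares — g1: attacked by Rg2; g2: attacked by Qh3; h2: attacked by Rg2.
Legal moves for Black: none.
In check with no legal moves → checkmate.

checkmate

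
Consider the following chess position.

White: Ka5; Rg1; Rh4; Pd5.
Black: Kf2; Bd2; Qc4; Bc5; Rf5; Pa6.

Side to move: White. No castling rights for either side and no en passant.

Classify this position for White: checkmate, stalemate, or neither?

White to move; white king on a5.
In check: yes, from the black bishop on d2.
King squares — a4: attacked by Qc4; b4: attacked by Bd2; b5: attacked by Qc4; a6: attacked by Qc4; b6: attacked by Bc5.
Legal moves for White: none.
In check with no legal moves → checkmate.

checkmate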